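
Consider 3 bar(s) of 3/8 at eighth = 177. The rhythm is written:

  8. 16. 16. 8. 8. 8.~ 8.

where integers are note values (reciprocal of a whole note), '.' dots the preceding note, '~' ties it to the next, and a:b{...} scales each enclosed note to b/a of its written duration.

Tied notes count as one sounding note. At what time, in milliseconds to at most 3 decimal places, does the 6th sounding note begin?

1. 0.0ms @ 0 + 508.475ms (3/2)
2. 508.475ms @ 3/2 + 254.237ms (3/4)
3. 762.712ms @ 9/4 + 254.237ms (3/4)
4. 1016.949ms @ 3 + 508.475ms (3/2)
5. 1525.424ms @ 9/2 + 508.475ms (3/2)
6. 2033.898ms @ 6 + 1016.949ms (3)

note 6 onset = 6b = 2033.898ms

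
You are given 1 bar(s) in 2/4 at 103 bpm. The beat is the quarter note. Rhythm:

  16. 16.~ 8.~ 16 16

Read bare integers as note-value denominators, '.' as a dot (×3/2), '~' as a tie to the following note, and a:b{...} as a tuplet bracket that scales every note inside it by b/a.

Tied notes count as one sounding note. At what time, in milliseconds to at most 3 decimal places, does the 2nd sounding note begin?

note 2 onset = 3/8b = 218.447ms

1. 0.0ms @ 0 + 218.447ms (3/8)
2. 218.447ms @ 3/8 + 800.971ms (11/8)
3. 1019.417ms @ 7/4 + 145.631ms (1/4)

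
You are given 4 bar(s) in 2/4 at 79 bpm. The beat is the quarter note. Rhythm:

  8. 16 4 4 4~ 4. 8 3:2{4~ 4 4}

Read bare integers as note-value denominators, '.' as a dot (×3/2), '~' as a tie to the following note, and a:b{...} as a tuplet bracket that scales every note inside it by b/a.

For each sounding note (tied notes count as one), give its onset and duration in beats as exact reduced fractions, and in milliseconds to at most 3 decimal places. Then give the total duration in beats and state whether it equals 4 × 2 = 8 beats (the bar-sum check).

1) 0.0ms=0b +569.62ms=3/4b
2) 569.62ms=3/4b +189.873ms=1/4b
3) 759.494ms=1b +759.494ms=1b
4) 1518.987ms=2b +759.494ms=1b
5) 2278.481ms=3b +1898.734ms=5/2b
6) 4177.215ms=11/2b +379.747ms=1/2b
7) 4556.962ms=6b +1012.658ms=4/3b
8) 5569.62ms=22/3b +506.329ms=2/3b
Σ=8b of 8 (79bpm 2/4) — PASS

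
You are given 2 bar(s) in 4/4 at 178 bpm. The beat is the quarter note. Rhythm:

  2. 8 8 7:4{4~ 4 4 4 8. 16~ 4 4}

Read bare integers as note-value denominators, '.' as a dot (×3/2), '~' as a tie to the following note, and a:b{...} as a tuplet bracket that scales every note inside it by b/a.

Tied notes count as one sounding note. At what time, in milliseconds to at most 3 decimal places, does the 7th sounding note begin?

note 7 onset = 44/7b = 2118.78ms

1. 0.0ms @ 0 + 1011.236ms (3)
2. 1011.236ms @ 3 + 168.539ms (1/2)
3. 1179.775ms @ 7/2 + 168.539ms (1/2)
4. 1348.315ms @ 4 + 385.233ms (8/7)
5. 1733.547ms @ 36/7 + 192.616ms (4/7)
6. 1926.164ms @ 40/7 + 192.616ms (4/7)
7. 2118.78ms @ 44/7 + 144.462ms (3/7)
8. 2263.242ms @ 47/7 + 240.77ms (5/7)
9. 2504.013ms @ 52/7 + 192.616ms (4/7)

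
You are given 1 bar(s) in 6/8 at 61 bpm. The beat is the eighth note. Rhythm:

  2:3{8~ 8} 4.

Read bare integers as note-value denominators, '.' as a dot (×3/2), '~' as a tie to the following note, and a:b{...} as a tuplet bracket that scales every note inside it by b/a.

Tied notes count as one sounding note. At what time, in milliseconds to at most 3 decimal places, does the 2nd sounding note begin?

note 2 onset = 3b = 2950.82ms

1. 0.0ms @ 0 + 2950.82ms (3)
2. 2950.82ms @ 3 + 2950.82ms (3)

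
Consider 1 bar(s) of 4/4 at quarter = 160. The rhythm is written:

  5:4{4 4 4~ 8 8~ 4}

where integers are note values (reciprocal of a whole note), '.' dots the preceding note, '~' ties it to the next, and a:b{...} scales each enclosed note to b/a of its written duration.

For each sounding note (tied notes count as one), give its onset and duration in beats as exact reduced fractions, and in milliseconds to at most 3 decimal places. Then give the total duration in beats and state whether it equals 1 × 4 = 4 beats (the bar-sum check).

1) 0.0ms=0b +300.0ms=4/5b
2) 300.0ms=4/5b +300.0ms=4/5b
3) 600.0ms=8/5b +450.0ms=6/5b
4) 1050.0ms=14/5b +450.0ms=6/5b
Σ=4b of 4 (160bpm 4/4) — PASS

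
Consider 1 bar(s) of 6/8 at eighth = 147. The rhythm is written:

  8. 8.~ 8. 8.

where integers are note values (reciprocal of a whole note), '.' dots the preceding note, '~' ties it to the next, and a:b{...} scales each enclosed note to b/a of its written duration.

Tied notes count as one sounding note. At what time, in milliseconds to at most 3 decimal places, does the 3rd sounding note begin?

note 3 onset = 9/2b = 1836.735ms

1. 0.0ms @ 0 + 612.245ms (3/2)
2. 612.245ms @ 3/2 + 1224.49ms (3)
3. 1836.735ms @ 9/2 + 612.245ms (3/2)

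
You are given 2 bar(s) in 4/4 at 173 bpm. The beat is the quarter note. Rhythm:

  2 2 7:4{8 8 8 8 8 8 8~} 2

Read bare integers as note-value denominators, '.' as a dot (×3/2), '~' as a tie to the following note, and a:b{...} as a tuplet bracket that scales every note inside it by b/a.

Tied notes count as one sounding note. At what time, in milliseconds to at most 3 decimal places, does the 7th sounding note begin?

note 7 onset = 36/7b = 1783.65ms

1. 0.0ms @ 0 + 693.642ms (2)
2. 693.642ms @ 2 + 693.642ms (2)
3. 1387.283ms @ 4 + 99.092ms (2/7)
4. 1486.375ms @ 30/7 + 99.092ms (2/7)
5. 1585.467ms @ 32/7 + 99.092ms (2/7)
6. 1684.558ms @ 34/7 + 99.092ms (2/7)
7. 1783.65ms @ 36/7 + 99.092ms (2/7)
8. 1882.742ms @ 38/7 + 99.092ms (2/7)
9. 1981.833ms @ 40/7 + 792.733ms (16/7)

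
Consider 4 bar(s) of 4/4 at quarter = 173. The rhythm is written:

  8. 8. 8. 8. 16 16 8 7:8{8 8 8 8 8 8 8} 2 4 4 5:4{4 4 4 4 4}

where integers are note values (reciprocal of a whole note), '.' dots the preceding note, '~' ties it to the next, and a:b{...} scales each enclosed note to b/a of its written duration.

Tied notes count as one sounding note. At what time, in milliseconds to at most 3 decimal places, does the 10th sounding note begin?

1. 0.0ms @ 0 + 260.116ms (3/4)
2. 260.116ms @ 3/4 + 260.116ms (3/4)
3. 520.231ms @ 3/2 + 260.116ms (3/4)
4. 780.347ms @ 9/4 + 260.116ms (3/4)
5. 1040.462ms @ 3 + 86.705ms (1/4)
6. 1127.168ms @ 13/4 + 86.705ms (1/4)
7. 1213.873ms @ 7/2 + 173.41ms (1/2)
8. 1387.283ms @ 4 + 198.183ms (4/7)
9. 1585.467ms @ 32/7 + 198.183ms (4/7)
10. 1783.65ms @ 36/7 + 198.183ms (4/7)
11. 1981.833ms @ 40/7 + 198.183ms (4/7)
12. 2180.017ms @ 44/7 + 198.183ms (4/7)
13. 2378.2ms @ 48/7 + 198.183ms (4/7)
14. 2576.383ms @ 52/7 + 198.183ms (4/7)
15. 2774.566ms @ 8 + 693.642ms (2)
16. 3468.208ms @ 10 + 346.821ms (1)
17. 3815.029ms @ 11 + 346.821ms (1)
18. 4161.85ms @ 12 + 277.457ms (4/5)
19. 4439.306ms @ 64/5 + 277.457ms (4/5)
20. 4716.763ms @ 68/5 + 277.457ms (4/5)
21. 4994.22ms @ 72/5 + 277.457ms (4/5)
22. 5271.676ms @ 76/5 + 277.457ms (4/5)

note 10 onset = 36/7b = 1783.65ms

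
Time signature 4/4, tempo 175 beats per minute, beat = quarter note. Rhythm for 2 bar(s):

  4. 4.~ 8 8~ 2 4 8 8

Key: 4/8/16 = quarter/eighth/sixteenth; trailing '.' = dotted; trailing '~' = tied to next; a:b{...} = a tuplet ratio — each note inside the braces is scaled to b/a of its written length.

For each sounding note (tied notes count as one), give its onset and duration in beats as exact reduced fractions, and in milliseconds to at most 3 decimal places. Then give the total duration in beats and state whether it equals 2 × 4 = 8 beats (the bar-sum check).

1) 0.0ms=0b +514.286ms=3/2b
2) 514.286ms=3/2b +685.714ms=2b
3) 1200.0ms=7/2b +857.143ms=5/2b
4) 2057.143ms=6b +342.857ms=1b
5) 2400.0ms=7b +171.429ms=1/2b
6) 2571.429ms=15/2b +171.429ms=1/2b
Σ=8b of 8 (175bpm 4/4) — PASS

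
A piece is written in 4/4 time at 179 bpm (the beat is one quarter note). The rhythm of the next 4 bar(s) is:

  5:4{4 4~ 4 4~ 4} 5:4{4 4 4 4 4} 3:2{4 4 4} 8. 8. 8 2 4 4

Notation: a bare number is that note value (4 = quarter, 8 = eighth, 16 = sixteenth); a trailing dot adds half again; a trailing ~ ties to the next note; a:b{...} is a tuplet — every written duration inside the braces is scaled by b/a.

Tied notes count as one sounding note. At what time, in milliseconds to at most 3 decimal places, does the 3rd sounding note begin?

note 3 onset = 12/5b = 804.469ms

1. 0.0ms @ 0 + 268.156ms (4/5)
2. 268.156ms @ 4/5 + 536.313ms (8/5)
3. 804.469ms @ 12/5 + 536.313ms (8/5)
4. 1340.782ms @ 4 + 268.156ms (4/5)
5. 1608.939ms @ 24/5 + 268.156ms (4/5)
6. 1877.095ms @ 28/5 + 268.156ms (4/5)
7. 2145.251ms @ 32/5 + 268.156ms (4/5)
8. 2413.408ms @ 36/5 + 268.156ms (4/5)
9. 2681.564ms @ 8 + 223.464ms (2/3)
10. 2905.028ms @ 26/3 + 223.464ms (2/3)
11. 3128.492ms @ 28/3 + 223.464ms (2/3)
12. 3351.955ms @ 10 + 251.397ms (3/4)
13. 3603.352ms @ 43/4 + 251.397ms (3/4)
14. 3854.749ms @ 23/2 + 167.598ms (1/2)
15. 4022.346ms @ 12 + 670.391ms (2)
16. 4692.737ms @ 14 + 335.196ms (1)
17. 5027.933ms @ 15 + 335.196ms (1)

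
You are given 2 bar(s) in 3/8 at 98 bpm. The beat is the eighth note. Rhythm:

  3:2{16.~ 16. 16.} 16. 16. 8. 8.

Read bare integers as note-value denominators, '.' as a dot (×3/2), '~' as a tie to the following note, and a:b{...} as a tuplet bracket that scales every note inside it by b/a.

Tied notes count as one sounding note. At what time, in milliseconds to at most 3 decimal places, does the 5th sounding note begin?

note 5 onset = 3b = 1836.735ms

1. 0.0ms @ 0 + 612.245ms (1)
2. 612.245ms @ 1 + 306.122ms (1/2)
3. 918.367ms @ 3/2 + 459.184ms (3/4)
4. 1377.551ms @ 9/4 + 459.184ms (3/4)
5. 1836.735ms @ 3 + 918.367ms (3/2)
6. 2755.102ms @ 9/2 + 918.367ms (3/2)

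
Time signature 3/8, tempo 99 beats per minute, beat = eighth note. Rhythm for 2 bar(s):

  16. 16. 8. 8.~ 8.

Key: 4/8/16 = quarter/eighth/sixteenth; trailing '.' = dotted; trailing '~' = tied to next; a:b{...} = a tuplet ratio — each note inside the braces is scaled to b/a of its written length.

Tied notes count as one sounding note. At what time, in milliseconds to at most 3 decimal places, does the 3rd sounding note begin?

note 3 onset = 3/2b = 909.091ms

1. 0.0ms @ 0 + 454.545ms (3/4)
2. 454.545ms @ 3/4 + 454.545ms (3/4)
3. 909.091ms @ 3/2 + 909.091ms (3/2)
4. 1818.182ms @ 3 + 1818.182ms (3)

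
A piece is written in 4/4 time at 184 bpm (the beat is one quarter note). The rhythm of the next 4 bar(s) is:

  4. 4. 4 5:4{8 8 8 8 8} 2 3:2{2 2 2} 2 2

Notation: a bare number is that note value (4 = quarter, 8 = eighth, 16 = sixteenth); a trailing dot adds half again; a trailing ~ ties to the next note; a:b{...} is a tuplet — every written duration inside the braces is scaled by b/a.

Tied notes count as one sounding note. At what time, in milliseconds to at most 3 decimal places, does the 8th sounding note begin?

1. 0.0ms @ 0 + 489.13ms (3/2)
2. 489.13ms @ 3/2 + 489.13ms (3/2)
3. 978.261ms @ 3 + 326.087ms (1)
4. 1304.348ms @ 4 + 130.435ms (2/5)
5. 1434.783ms @ 22/5 + 130.435ms (2/5)
6. 1565.217ms @ 24/5 + 130.435ms (2/5)
7. 1695.652ms @ 26/5 + 130.435ms (2/5)
8. 1826.087ms @ 28/5 + 130.435ms (2/5)
9. 1956.522ms @ 6 + 652.174ms (2)
10. 2608.696ms @ 8 + 434.783ms (4/3)
11. 3043.478ms @ 28/3 + 434.783ms (4/3)
12. 3478.261ms @ 32/3 + 434.783ms (4/3)
13. 3913.043ms @ 12 + 652.174ms (2)
14. 4565.217ms @ 14 + 652.174ms (2)

note 8 onset = 28/5b = 1826.087ms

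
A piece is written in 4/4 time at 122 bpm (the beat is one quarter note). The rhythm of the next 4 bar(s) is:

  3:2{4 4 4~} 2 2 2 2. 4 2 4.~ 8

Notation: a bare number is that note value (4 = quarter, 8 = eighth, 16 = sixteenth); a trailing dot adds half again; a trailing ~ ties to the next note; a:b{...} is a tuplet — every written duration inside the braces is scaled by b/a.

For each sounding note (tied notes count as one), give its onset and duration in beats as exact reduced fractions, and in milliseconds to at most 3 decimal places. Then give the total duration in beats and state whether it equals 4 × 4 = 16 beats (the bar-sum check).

1) 0.0ms=0b +327.869ms=2/3b
2) 327.869ms=2/3b +327.869ms=2/3b
3) 655.738ms=4/3b +1311.475ms=8/3b
4) 1967.213ms=4b +983.607ms=2b
5) 2950.82ms=6b +983.607ms=2b
6) 3934.426ms=8b +1475.41ms=3b
7) 5409.836ms=11b +491.803ms=1b
8) 5901.639ms=12b +983.607ms=2b
9) 6885.246ms=14b +983.607ms=2b
Σ=16b of 16 (122bpm 4/4) — PASS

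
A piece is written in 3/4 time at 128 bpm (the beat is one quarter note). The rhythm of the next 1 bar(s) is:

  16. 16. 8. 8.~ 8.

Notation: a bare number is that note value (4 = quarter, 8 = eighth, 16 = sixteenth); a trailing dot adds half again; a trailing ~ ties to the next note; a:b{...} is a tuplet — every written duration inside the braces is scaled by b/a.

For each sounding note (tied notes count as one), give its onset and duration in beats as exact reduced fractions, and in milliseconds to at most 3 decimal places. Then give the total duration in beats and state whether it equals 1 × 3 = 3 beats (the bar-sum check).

1) 0.0ms=0b +175.781ms=3/8b
2) 175.781ms=3/8b +175.781ms=3/8b
3) 351.562ms=3/4b +351.562ms=3/4b
4) 703.125ms=3/2b +703.125ms=3/2b
Σ=3b of 3 (128bpm 3/4) — PASS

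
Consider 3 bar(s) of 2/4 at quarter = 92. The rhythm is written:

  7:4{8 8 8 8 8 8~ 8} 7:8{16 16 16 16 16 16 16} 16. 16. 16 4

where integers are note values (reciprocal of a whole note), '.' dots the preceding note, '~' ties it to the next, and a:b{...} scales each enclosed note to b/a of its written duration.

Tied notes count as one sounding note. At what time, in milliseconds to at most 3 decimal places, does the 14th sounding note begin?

note 14 onset = 4b = 2608.696ms

1. 0.0ms @ 0 + 186.335ms (2/7)
2. 186.335ms @ 2/7 + 186.335ms (2/7)
3. 372.671ms @ 4/7 + 186.335ms (2/7)
4. 559.006ms @ 6/7 + 186.335ms (2/7)
5. 745.342ms @ 8/7 + 186.335ms (2/7)
6. 931.677ms @ 10/7 + 372.671ms (4/7)
7. 1304.348ms @ 2 + 186.335ms (2/7)
8. 1490.683ms @ 16/7 + 186.335ms (2/7)
9. 1677.019ms @ 18/7 + 186.335ms (2/7)
10. 1863.354ms @ 20/7 + 186.335ms (2/7)
11. 2049.689ms @ 22/7 + 186.335ms (2/7)
12. 2236.025ms @ 24/7 + 186.335ms (2/7)
13. 2422.36ms @ 26/7 + 186.335ms (2/7)
14. 2608.696ms @ 4 + 244.565ms (3/8)
15. 2853.261ms @ 35/8 + 244.565ms (3/8)
16. 3097.826ms @ 19/4 + 163.043ms (1/4)
17. 3260.87ms @ 5 + 652.174ms (1)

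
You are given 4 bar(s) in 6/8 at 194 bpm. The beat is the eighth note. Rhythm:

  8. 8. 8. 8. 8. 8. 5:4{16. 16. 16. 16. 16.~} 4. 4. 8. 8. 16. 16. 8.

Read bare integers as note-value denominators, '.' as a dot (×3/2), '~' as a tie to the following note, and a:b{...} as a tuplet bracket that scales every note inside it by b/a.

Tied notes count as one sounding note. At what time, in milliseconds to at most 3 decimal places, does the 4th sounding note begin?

1. 0.0ms @ 0 + 463.918ms (3/2)
2. 463.918ms @ 3/2 + 463.918ms (3/2)
3. 927.835ms @ 3 + 463.918ms (3/2)
4. 1391.753ms @ 9/2 + 463.918ms (3/2)
5. 1855.67ms @ 6 + 463.918ms (3/2)
6. 2319.588ms @ 15/2 + 463.918ms (3/2)
7. 2783.505ms @ 9 + 185.567ms (3/5)
8. 2969.072ms @ 48/5 + 185.567ms (3/5)
9. 3154.639ms @ 51/5 + 185.567ms (3/5)
10. 3340.206ms @ 54/5 + 185.567ms (3/5)
11. 3525.773ms @ 57/5 + 1113.402ms (18/5)
12. 4639.175ms @ 15 + 927.835ms (3)
13. 5567.01ms @ 18 + 463.918ms (3/2)
14. 6030.928ms @ 39/2 + 463.918ms (3/2)
15. 6494.845ms @ 21 + 231.959ms (3/4)
16. 6726.804ms @ 87/4 + 231.959ms (3/4)
17. 6958.763ms @ 45/2 + 463.918ms (3/2)

note 4 onset = 9/2b = 1391.753ms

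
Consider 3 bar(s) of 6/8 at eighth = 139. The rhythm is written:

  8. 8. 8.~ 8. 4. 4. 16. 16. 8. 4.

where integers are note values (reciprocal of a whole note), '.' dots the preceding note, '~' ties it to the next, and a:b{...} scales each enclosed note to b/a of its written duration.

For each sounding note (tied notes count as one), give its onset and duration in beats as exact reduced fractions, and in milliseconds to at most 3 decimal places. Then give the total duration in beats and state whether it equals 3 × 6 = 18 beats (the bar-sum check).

1) 0.0ms=0b +647.482ms=3/2b
2) 647.482ms=3/2b +647.482ms=3/2b
3) 1294.964ms=3b +1294.964ms=3b
4) 2589.928ms=6b +1294.964ms=3b
5) 3884.892ms=9b +1294.964ms=3b
6) 5179.856ms=12b +323.741ms=3/4b
7) 5503.597ms=51/4b +323.741ms=3/4b
8) 5827.338ms=27/2b +647.482ms=3/2b
9) 6474.82ms=15b +1294.964ms=3b
Σ=18b of 18 (139bpm 6/8) — PASS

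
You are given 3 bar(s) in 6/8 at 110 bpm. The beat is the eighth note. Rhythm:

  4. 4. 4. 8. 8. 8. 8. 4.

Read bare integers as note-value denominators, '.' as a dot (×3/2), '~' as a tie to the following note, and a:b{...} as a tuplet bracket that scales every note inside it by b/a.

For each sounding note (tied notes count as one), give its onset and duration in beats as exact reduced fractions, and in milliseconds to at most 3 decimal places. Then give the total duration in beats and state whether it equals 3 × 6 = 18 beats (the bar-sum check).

1) 0.0ms=0b +1636.364ms=3b
2) 1636.364ms=3b +1636.364ms=3b
3) 3272.727ms=6b +1636.364ms=3b
4) 4909.091ms=9b +818.182ms=3/2b
5) 5727.273ms=21/2b +818.182ms=3/2b
6) 6545.455ms=12b +818.182ms=3/2b
7) 7363.636ms=27/2b +818.182ms=3/2b
8) 8181.818ms=15b +1636.364ms=3b
Σ=18b of 18 (110bpm 6/8) — PASS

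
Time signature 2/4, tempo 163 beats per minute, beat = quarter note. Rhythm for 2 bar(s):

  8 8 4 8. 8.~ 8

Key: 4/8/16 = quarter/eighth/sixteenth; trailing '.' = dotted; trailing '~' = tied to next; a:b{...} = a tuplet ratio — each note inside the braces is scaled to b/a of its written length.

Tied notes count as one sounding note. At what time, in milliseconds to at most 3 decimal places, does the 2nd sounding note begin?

note 2 onset = 1/2b = 184.049ms

1. 0.0ms @ 0 + 184.049ms (1/2)
2. 184.049ms @ 1/2 + 184.049ms (1/2)
3. 368.098ms @ 1 + 368.098ms (1)
4. 736.196ms @ 2 + 276.074ms (3/4)
5. 1012.27ms @ 11/4 + 460.123ms (5/4)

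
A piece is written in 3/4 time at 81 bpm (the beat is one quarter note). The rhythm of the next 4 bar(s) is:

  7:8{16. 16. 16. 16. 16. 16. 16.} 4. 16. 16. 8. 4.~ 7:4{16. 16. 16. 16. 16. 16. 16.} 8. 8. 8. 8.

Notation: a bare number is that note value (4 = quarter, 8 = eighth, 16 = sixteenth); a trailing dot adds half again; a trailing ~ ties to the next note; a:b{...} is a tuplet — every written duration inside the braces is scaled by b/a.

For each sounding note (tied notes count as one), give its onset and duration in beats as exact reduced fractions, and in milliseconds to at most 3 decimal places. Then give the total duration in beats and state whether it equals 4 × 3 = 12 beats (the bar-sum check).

1) 0.0ms=0b +317.46ms=3/7b
2) 317.46ms=3/7b +317.46ms=3/7b
3) 634.921ms=6/7b +317.46ms=3/7b
4) 952.381ms=9/7b +317.46ms=3/7b
5) 1269.841ms=12/7b +317.46ms=3/7b
6) 1587.302ms=15/7b +317.46ms=3/7b
7) 1904.762ms=18/7b +317.46ms=3/7b
8) 2222.222ms=3b +1111.111ms=3/2b
9) 3333.333ms=9/2b +277.778ms=3/8b
10) 3611.111ms=39/8b +277.778ms=3/8b
11) 3888.889ms=21/4b +555.556ms=3/4b
12) 4444.444ms=6b +1269.841ms=12/7b
13) 5714.286ms=54/7b +158.73ms=3/14b
14) 5873.016ms=111/14b +158.73ms=3/14b
15) 6031.746ms=57/7b +158.73ms=3/14b
16) 6190.476ms=117/14b +158.73ms=3/14b
17) 6349.206ms=60/7b +158.73ms=3/14b
18) 6507.937ms=123/14b +158.73ms=3/14b
19) 6666.667ms=9b +555.556ms=3/4b
20) 7222.222ms=39/4b +555.556ms=3/4b
21) 7777.778ms=21/2b +555.556ms=3/4b
22) 8333.333ms=45/4b +555.556ms=3/4b
Σ=12b of 12 (81bpm 3/4) — PASS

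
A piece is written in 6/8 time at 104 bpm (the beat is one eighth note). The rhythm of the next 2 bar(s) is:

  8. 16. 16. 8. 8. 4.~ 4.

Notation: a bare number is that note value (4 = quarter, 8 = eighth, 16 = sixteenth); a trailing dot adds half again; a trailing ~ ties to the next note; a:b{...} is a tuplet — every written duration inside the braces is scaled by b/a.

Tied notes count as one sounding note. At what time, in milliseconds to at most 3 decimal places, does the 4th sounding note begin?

1. 0.0ms @ 0 + 865.385ms (3/2)
2. 865.385ms @ 3/2 + 432.692ms (3/4)
3. 1298.077ms @ 9/4 + 432.692ms (3/4)
4. 1730.769ms @ 3 + 865.385ms (3/2)
5. 2596.154ms @ 9/2 + 865.385ms (3/2)
6. 3461.538ms @ 6 + 3461.538ms (6)

note 4 onset = 3b = 1730.769ms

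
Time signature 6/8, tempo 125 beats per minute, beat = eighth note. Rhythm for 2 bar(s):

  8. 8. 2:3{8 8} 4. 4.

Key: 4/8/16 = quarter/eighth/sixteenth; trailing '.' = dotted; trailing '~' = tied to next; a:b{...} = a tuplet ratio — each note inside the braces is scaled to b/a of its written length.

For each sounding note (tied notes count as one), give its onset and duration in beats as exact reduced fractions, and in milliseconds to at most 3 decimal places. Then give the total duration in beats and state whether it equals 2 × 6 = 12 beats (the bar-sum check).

1) 0.0ms=0b +720.0ms=3/2b
2) 720.0ms=3/2b +720.0ms=3/2b
3) 1440.0ms=3b +720.0ms=3/2b
4) 2160.0ms=9/2b +720.0ms=3/2b
5) 2880.0ms=6b +1440.0ms=3b
6) 4320.0ms=9b +1440.0ms=3b
Σ=12b of 12 (125bpm 6/8) — PASS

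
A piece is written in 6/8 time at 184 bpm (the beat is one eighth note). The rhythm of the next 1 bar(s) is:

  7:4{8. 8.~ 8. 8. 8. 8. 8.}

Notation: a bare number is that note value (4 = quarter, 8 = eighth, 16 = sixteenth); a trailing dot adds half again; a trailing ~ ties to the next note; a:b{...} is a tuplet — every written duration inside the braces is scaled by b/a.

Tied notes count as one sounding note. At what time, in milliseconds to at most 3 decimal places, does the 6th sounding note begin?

note 6 onset = 36/7b = 1677.019ms

1. 0.0ms @ 0 + 279.503ms (6/7)
2. 279.503ms @ 6/7 + 559.006ms (12/7)
3. 838.509ms @ 18/7 + 279.503ms (6/7)
4. 1118.012ms @ 24/7 + 279.503ms (6/7)
5. 1397.516ms @ 30/7 + 279.503ms (6/7)
6. 1677.019ms @ 36/7 + 279.503ms (6/7)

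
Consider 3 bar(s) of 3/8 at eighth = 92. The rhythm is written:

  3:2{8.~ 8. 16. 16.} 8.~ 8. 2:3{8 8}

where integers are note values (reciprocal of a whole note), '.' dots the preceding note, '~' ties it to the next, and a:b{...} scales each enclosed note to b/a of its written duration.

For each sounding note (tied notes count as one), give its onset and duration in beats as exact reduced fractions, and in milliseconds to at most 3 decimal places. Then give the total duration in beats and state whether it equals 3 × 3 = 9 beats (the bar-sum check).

1) 0.0ms=0b +1304.348ms=2b
2) 1304.348ms=2b +326.087ms=1/2b
3) 1630.435ms=5/2b +326.087ms=1/2b
4) 1956.522ms=3b +1956.522ms=3b
5) 3913.043ms=6b +978.261ms=3/2b
6) 4891.304ms=15/2b +978.261ms=3/2b
Σ=9b of 9 (92bpm 3/8) — PASS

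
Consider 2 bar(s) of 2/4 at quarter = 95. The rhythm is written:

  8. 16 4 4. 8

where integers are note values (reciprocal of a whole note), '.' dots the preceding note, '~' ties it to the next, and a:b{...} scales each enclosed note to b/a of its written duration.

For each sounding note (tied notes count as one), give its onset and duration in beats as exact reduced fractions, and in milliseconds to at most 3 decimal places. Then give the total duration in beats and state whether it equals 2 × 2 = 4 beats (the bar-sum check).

1) 0.0ms=0b +473.684ms=3/4b
2) 473.684ms=3/4b +157.895ms=1/4b
3) 631.579ms=1b +631.579ms=1b
4) 1263.158ms=2b +947.368ms=3/2b
5) 2210.526ms=7/2b +315.789ms=1/2b
Σ=4b of 4 (95bpm 2/4) — PASS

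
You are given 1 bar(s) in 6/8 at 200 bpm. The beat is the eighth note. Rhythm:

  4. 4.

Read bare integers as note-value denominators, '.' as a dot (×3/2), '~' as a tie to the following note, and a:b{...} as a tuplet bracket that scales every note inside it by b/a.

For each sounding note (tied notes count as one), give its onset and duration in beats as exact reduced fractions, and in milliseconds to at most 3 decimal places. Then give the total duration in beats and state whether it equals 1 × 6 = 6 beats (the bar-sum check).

1) 0.0ms=0b +900.0ms=3b
2) 900.0ms=3b +900.0ms=3b
Σ=6b of 6 (200bpm 6/8) — PASS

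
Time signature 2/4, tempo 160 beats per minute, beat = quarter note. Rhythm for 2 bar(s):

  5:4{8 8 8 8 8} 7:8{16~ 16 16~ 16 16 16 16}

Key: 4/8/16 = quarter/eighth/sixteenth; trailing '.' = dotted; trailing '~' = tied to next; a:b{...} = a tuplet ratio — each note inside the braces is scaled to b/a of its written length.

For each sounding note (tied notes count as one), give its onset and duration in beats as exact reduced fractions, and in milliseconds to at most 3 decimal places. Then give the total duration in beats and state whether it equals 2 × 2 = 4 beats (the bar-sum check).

1) 0.0ms=0b +150.0ms=2/5b
2) 150.0ms=2/5b +150.0ms=2/5b
3) 300.0ms=4/5b +150.0ms=2/5b
4) 450.0ms=6/5b +150.0ms=2/5b
5) 600.0ms=8/5b +150.0ms=2/5b
6) 750.0ms=2b +214.286ms=4/7b
7) 964.286ms=18/7b +214.286ms=4/7b
8) 1178.571ms=22/7b +107.143ms=2/7b
9) 1285.714ms=24/7b +107.143ms=2/7b
10) 1392.857ms=26/7b +107.143ms=2/7b
Σ=4b of 4 (160bpm 2/4) — PASS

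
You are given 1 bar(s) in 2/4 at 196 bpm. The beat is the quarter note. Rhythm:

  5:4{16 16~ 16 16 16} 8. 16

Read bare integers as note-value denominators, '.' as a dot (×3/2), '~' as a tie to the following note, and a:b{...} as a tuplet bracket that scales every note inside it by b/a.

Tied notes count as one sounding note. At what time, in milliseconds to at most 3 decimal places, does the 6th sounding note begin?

1. 0.0ms @ 0 + 61.224ms (1/5)
2. 61.224ms @ 1/5 + 122.449ms (2/5)
3. 183.673ms @ 3/5 + 61.224ms (1/5)
4. 244.898ms @ 4/5 + 61.224ms (1/5)
5. 306.122ms @ 1 + 229.592ms (3/4)
6. 535.714ms @ 7/4 + 76.531ms (1/4)

note 6 onset = 7/4b = 535.714ms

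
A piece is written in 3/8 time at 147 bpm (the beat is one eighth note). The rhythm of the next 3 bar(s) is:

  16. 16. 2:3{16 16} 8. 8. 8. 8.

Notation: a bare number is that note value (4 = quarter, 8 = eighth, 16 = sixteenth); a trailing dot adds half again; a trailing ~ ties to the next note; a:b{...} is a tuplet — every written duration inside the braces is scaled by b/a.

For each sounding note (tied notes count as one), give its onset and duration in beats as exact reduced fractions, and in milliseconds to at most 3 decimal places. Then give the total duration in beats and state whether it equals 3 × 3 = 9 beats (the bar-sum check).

1) 0.0ms=0b +306.122ms=3/4b
2) 306.122ms=3/4b +306.122ms=3/4b
3) 612.245ms=3/2b +306.122ms=3/4b
4) 918.367ms=9/4b +306.122ms=3/4b
5) 1224.49ms=3b +612.245ms=3/2b
6) 1836.735ms=9/2b +612.245ms=3/2b
7) 2448.98ms=6b +612.245ms=3/2b
8) 3061.224ms=15/2b +612.245ms=3/2b
Σ=9b of 9 (147bpm 3/8) — PASS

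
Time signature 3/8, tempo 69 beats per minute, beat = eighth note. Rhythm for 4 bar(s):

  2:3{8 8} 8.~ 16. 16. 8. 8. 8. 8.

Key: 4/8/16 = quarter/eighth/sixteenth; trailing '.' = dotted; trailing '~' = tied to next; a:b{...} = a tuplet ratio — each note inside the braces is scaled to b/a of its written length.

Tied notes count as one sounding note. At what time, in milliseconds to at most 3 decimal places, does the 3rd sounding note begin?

note 3 onset = 3b = 2608.696ms

1. 0.0ms @ 0 + 1304.348ms (3/2)
2. 1304.348ms @ 3/2 + 1304.348ms (3/2)
3. 2608.696ms @ 3 + 1956.522ms (9/4)
4. 4565.217ms @ 21/4 + 652.174ms (3/4)
5. 5217.391ms @ 6 + 1304.348ms (3/2)
6. 6521.739ms @ 15/2 + 1304.348ms (3/2)
7. 7826.087ms @ 9 + 1304.348ms (3/2)
8. 9130.435ms @ 21/2 + 1304.348ms (3/2)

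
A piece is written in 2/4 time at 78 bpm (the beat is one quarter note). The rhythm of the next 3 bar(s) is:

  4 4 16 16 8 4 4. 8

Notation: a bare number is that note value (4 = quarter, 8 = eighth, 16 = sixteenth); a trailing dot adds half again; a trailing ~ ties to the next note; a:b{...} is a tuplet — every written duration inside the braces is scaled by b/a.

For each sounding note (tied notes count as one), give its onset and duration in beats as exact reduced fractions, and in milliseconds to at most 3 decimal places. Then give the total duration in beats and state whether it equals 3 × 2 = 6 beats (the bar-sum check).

1) 0.0ms=0b +769.231ms=1b
2) 769.231ms=1b +769.231ms=1b
3) 1538.462ms=2b +192.308ms=1/4b
4) 1730.769ms=9/4b +192.308ms=1/4b
5) 1923.077ms=5/2b +384.615ms=1/2b
6) 2307.692ms=3b +769.231ms=1b
7) 3076.923ms=4b +1153.846ms=3/2b
8) 4230.769ms=11/2b +384.615ms=1/2b
Σ=6b of 6 (78bpm 2/4) — PASS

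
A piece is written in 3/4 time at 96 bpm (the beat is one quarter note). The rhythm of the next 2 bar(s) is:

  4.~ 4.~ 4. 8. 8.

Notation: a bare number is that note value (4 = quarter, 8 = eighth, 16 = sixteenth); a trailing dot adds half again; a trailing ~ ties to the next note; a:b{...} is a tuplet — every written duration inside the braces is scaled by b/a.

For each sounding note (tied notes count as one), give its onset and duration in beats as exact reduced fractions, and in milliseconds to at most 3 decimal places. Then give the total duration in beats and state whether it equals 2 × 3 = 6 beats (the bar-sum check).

1) 0.0ms=0b +2812.5ms=9/2b
2) 2812.5ms=9/2b +468.75ms=3/4b
3) 3281.25ms=21/4b +468.75ms=3/4b
Σ=6b of 6 (96bpm 3/4) — PASS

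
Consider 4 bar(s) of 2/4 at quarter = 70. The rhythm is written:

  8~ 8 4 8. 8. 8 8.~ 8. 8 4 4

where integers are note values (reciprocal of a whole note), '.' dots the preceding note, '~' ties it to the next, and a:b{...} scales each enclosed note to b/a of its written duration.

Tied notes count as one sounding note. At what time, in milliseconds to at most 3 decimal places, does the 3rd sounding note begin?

note 3 onset = 2b = 1714.286ms

1. 0.0ms @ 0 + 857.143ms (1)
2. 857.143ms @ 1 + 857.143ms (1)
3. 1714.286ms @ 2 + 642.857ms (3/4)
4. 2357.143ms @ 11/4 + 642.857ms (3/4)
5. 3000.0ms @ 7/2 + 428.571ms (1/2)
6. 3428.571ms @ 4 + 1285.714ms (3/2)
7. 4714.286ms @ 11/2 + 428.571ms (1/2)
8. 5142.857ms @ 6 + 857.143ms (1)
9. 6000.0ms @ 7 + 857.143ms (1)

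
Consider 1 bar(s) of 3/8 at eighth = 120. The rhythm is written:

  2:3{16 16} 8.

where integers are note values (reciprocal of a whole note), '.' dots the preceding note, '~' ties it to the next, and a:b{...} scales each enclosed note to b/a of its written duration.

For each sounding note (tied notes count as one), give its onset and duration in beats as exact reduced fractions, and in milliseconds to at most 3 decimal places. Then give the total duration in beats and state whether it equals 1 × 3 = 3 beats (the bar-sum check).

1) 0.0ms=0b +375.0ms=3/4b
2) 375.0ms=3/4b +375.0ms=3/4b
3) 750.0ms=3/2b +750.0ms=3/2b
Σ=3b of 3 (120bpm 3/8) — PASS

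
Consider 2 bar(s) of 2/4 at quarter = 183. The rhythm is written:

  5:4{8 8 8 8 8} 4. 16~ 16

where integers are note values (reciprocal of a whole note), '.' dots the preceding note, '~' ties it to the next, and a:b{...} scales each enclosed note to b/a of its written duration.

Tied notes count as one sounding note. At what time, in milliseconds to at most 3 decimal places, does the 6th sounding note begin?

1. 0.0ms @ 0 + 131.148ms (2/5)
2. 131.148ms @ 2/5 + 131.148ms (2/5)
3. 262.295ms @ 4/5 + 131.148ms (2/5)
4. 393.443ms @ 6/5 + 131.148ms (2/5)
5. 524.59ms @ 8/5 + 131.148ms (2/5)
6. 655.738ms @ 2 + 491.803ms (3/2)
7. 1147.541ms @ 7/2 + 163.934ms (1/2)

note 6 onset = 2b = 655.738ms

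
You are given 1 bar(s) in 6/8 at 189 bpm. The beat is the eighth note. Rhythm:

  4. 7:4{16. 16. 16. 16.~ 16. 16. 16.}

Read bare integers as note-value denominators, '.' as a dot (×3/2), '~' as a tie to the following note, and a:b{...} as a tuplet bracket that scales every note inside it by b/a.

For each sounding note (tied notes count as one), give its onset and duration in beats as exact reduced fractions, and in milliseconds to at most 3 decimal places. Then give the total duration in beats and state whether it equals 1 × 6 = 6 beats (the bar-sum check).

1) 0.0ms=0b +952.381ms=3b
2) 952.381ms=3b +136.054ms=3/7b
3) 1088.435ms=24/7b +136.054ms=3/7b
4) 1224.49ms=27/7b +136.054ms=3/7b
5) 1360.544ms=30/7b +272.109ms=6/7b
6) 1632.653ms=36/7b +136.054ms=3/7b
7) 1768.707ms=39/7b +136.054ms=3/7b
Σ=6b of 6 (189bpm 6/8) — PASS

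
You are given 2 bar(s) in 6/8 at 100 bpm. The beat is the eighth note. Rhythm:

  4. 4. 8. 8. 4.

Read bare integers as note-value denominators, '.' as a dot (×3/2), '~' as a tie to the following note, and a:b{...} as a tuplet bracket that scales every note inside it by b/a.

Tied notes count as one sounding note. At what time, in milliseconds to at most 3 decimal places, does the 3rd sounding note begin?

note 3 onset = 6b = 3600.0ms

1. 0.0ms @ 0 + 1800.0ms (3)
2. 1800.0ms @ 3 + 1800.0ms (3)
3. 3600.0ms @ 6 + 900.0ms (3/2)
4. 4500.0ms @ 15/2 + 900.0ms (3/2)
5. 5400.0ms @ 9 + 1800.0ms (3)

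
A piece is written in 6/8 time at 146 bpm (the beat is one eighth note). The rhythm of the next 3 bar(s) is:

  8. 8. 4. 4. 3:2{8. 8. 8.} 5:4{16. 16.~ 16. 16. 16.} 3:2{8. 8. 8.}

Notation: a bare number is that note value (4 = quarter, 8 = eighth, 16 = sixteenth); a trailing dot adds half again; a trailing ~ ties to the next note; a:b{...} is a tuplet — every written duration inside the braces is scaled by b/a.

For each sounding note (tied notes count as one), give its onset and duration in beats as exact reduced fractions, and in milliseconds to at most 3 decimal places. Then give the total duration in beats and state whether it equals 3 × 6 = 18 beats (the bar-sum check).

1) 0.0ms=0b +616.438ms=3/2b
2) 616.438ms=3/2b +616.438ms=3/2b
3) 1232.877ms=3b +1232.877ms=3b
4) 2465.753ms=6b +1232.877ms=3b
5) 3698.63ms=9b +410.959ms=1b
6) 4109.589ms=10b +410.959ms=1b
7) 4520.548ms=11b +410.959ms=1b
8) 4931.507ms=12b +246.575ms=3/5b
9) 5178.082ms=63/5b +493.151ms=6/5b
10) 5671.233ms=69/5b +246.575ms=3/5b
11) 5917.808ms=72/5b +246.575ms=3/5b
12) 6164.384ms=15b +410.959ms=1b
13) 6575.342ms=16b +410.959ms=1b
14) 6986.301ms=17b +410.959ms=1b
Σ=18b of 18 (146bpm 6/8) — PASS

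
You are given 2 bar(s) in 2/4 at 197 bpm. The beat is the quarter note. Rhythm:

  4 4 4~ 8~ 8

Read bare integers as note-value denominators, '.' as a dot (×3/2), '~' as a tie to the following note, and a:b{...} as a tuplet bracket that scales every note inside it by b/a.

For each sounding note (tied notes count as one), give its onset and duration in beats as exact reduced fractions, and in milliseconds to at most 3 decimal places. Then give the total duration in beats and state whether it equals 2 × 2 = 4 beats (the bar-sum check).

1) 0.0ms=0b +304.569ms=1b
2) 304.569ms=1b +304.569ms=1b
3) 609.137ms=2b +609.137ms=2b
Σ=4b of 4 (197bpm 2/4) — PASS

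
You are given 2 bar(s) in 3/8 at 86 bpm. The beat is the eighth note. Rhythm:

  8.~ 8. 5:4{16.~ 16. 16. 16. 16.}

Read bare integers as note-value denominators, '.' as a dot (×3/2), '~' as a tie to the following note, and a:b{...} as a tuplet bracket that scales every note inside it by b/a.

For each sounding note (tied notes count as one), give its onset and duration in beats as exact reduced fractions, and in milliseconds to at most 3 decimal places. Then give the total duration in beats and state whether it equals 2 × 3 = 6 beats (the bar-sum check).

1) 0.0ms=0b +2093.023ms=3b
2) 2093.023ms=3b +837.209ms=6/5b
3) 2930.233ms=21/5b +418.605ms=3/5b
4) 3348.837ms=24/5b +418.605ms=3/5b
5) 3767.442ms=27/5b +418.605ms=3/5b
Σ=6b of 6 (86bpm 3/8) — PASS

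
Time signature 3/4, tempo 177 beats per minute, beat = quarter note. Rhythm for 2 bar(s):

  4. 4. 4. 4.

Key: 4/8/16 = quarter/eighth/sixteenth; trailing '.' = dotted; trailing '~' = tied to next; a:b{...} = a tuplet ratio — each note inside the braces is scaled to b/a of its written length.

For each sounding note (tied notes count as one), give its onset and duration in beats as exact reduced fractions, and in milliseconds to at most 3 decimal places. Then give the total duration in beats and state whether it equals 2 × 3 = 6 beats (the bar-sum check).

1) 0.0ms=0b +508.475ms=3/2b
2) 508.475ms=3/2b +508.475ms=3/2b
3) 1016.949ms=3b +508.475ms=3/2b
4) 1525.424ms=9/2b +508.475ms=3/2b
Σ=6b of 6 (177bpm 3/4) — PASS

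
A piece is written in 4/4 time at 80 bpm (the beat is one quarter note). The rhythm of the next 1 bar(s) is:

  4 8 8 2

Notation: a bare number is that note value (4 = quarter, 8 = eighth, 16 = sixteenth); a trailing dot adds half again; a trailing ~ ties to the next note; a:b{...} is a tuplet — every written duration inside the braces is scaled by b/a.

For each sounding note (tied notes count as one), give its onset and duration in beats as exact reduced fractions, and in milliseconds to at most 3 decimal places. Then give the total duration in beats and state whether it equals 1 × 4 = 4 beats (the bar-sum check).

1) 0.0ms=0b +750.0ms=1b
2) 750.0ms=1b +375.0ms=1/2b
3) 1125.0ms=3/2b +375.0ms=1/2b
4) 1500.0ms=2b +1500.0ms=2b
Σ=4b of 4 (80bpm 4/4) — PASS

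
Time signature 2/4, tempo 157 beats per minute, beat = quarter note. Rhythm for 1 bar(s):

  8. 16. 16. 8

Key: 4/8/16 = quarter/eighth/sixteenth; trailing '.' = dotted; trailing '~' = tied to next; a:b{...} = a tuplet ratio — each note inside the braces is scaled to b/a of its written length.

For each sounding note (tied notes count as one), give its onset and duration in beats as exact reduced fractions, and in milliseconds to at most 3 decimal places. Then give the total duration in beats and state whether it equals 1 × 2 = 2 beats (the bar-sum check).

1) 0.0ms=0b +286.624ms=3/4b
2) 286.624ms=3/4b +143.312ms=3/8b
3) 429.936ms=9/8b +143.312ms=3/8b
4) 573.248ms=3/2b +191.083ms=1/2b
Σ=2b of 2 (157bpm 2/4) — PASS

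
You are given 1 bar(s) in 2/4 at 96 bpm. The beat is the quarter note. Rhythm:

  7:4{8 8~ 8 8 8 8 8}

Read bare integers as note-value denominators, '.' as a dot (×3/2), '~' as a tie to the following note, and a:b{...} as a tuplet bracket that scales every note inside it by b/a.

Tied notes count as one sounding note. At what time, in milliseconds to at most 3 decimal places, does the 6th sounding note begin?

note 6 onset = 12/7b = 1071.429ms

1. 0.0ms @ 0 + 178.571ms (2/7)
2. 178.571ms @ 2/7 + 357.143ms (4/7)
3. 535.714ms @ 6/7 + 178.571ms (2/7)
4. 714.286ms @ 8/7 + 178.571ms (2/7)
5. 892.857ms @ 10/7 + 178.571ms (2/7)
6. 1071.429ms @ 12/7 + 178.571ms (2/7)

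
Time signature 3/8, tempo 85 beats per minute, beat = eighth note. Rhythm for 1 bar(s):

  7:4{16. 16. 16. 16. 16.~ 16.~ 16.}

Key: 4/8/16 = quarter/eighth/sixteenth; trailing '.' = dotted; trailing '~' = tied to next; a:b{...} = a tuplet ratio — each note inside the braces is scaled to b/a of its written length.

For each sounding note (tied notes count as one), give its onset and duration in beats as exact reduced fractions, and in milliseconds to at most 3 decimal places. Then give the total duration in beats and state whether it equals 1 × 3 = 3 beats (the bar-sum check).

1) 0.0ms=0b +302.521ms=3/7b
2) 302.521ms=3/7b +302.521ms=3/7b
3) 605.042ms=6/7b +302.521ms=3/7b
4) 907.563ms=9/7b +302.521ms=3/7b
5) 1210.084ms=12/7b +907.563ms=9/7b
Σ=3b of 3 (85bpm 3/8) — PASS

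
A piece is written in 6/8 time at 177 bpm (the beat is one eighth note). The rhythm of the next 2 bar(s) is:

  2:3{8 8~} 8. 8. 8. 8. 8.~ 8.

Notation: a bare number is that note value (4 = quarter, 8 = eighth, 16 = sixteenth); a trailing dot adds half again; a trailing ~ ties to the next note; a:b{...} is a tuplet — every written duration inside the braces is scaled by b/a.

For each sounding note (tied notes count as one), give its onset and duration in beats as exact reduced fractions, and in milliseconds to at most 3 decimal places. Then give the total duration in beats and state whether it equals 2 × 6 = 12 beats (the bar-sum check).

1) 0.0ms=0b +508.475ms=3/2b
2) 508.475ms=3/2b +1016.949ms=3b
3) 1525.424ms=9/2b +508.475ms=3/2b
4) 2033.898ms=6b +508.475ms=3/2b
5) 2542.373ms=15/2b +508.475ms=3/2b
6) 3050.847ms=9b +1016.949ms=3b
Σ=12b of 12 (177bpm 6/8) — PASS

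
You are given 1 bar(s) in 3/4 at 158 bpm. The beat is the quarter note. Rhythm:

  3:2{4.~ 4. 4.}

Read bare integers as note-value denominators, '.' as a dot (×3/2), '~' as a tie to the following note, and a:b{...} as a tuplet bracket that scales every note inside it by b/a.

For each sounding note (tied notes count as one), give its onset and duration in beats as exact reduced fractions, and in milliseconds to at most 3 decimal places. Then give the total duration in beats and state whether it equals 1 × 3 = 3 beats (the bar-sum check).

1) 0.0ms=0b +759.494ms=2b
2) 759.494ms=2b +379.747ms=1b
Σ=3b of 3 (158bpm 3/4) — PASS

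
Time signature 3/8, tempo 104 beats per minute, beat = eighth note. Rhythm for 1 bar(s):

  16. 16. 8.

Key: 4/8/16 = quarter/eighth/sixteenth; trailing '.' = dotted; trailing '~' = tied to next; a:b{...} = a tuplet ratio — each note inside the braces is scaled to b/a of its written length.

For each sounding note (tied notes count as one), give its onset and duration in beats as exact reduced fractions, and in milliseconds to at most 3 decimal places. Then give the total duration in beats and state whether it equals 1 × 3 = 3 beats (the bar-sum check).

1) 0.0ms=0b +432.692ms=3/4b
2) 432.692ms=3/4b +432.692ms=3/4b
3) 865.385ms=3/2b +865.385ms=3/2b
Σ=3b of 3 (104bpm 3/8) — PASS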